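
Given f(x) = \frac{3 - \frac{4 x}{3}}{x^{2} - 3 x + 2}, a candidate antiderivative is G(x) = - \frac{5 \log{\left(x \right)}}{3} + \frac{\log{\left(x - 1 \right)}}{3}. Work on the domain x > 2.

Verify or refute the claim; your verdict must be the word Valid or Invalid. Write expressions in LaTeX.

d/dx[G] = \frac{5 - 4 x}{3 x^{2} - 3 x}
d/dx[G] - f(x) = \frac{4 x - 10}{3 x^{3} - 9 x^{2} + 6 x} != 0.

Invalid: d/dx[G] - f = \frac{4 x - 10}{3 x^{3} - 9 x^{2} + 6 x}, which is not 0.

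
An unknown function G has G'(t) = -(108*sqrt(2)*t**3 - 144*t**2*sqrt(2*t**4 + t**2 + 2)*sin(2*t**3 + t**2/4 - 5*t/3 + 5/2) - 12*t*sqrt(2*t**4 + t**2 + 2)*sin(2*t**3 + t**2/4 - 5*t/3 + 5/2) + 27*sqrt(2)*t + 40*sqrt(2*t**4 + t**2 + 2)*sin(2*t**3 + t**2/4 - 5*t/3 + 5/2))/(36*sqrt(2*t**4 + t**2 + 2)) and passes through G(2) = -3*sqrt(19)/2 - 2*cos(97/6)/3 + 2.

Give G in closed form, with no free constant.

Check a candidate G(t) by differentiating: d/dt[G] must match the given G'(t).
A general antiderivative is -3*sqrt(t**4 + t**2/2 + 1)/2 - 2*cos(2*t**3 + t**2/4 - 5*t/3 + 5/2)/3 + C.
The condition gives C = -3*sqrt(19)/2 - 2*cos(97/6)/3 + 2 - (-3*sqrt(19)/2 - 2*cos(97/6)/3) = 2.
So G(t) = -3*sqrt(t**4 + t**2/2 + 1)/2 - 2*cos(2*t**3 + t**2/4 - 5*t/3 + 5/2)/3 + 2.
Check: d/dt[-3*sqrt(t**4 + t**2/2 + 1)/2 - 2*cos(2*t**3 + t**2/4 - 5*t/3 + 5/2)/3 + 2] = (-108*sqrt(2)*t**3 + 144*t**2*sqrt(2*t**4 + t**2 + 2)*sin(2*t**3 + t**2/4 - 5*t/3 + 5/2) + 12*t*sqrt(2*t**4 + t**2 + 2)*sin(2*t**3 + t**2/4 - 5*t/3 + 5/2) - 27*sqrt(2)*t - 40*sqrt(2*t**4 + t**2 + 2)*sin(2*t**3 + t**2/4 - 5*t/3 + 5/2))/(36*sqrt(2*t**4 + t**2 + 2)), which equals G'(t).

G(t) = -3*sqrt(t**4 + t**2/2 + 1)/2 - 2*cos(2*t**3 + t**2/4 - 5*t/3 + 5/2)/3 + 2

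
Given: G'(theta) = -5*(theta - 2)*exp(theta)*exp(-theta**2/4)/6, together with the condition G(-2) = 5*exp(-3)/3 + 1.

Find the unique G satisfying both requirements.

G(theta) = (5*exp(-theta**2/4 + theta) + 3)/3

The substitution u = -theta**2/4 + theta works: G'(theta) is exactly (dG/du)*(du/dtheta) for that inner function.
A general antiderivative is 5*exp(-theta**2/4 + theta)/3 + C.
The condition gives C = 5*exp(-3)/3 + 1 - (5*exp(-3)/3) = 1.
So G(theta) = (5*exp(-theta**2/4 + theta) + 3)/3.
Check: d/dtheta[(5*exp(-theta**2/4 + theta) + 3)/3] = -5*theta*exp(theta)*exp(-theta**2/4)/6 + 5*exp(theta)*exp(-theta**2/4)/3, which equals G'(theta).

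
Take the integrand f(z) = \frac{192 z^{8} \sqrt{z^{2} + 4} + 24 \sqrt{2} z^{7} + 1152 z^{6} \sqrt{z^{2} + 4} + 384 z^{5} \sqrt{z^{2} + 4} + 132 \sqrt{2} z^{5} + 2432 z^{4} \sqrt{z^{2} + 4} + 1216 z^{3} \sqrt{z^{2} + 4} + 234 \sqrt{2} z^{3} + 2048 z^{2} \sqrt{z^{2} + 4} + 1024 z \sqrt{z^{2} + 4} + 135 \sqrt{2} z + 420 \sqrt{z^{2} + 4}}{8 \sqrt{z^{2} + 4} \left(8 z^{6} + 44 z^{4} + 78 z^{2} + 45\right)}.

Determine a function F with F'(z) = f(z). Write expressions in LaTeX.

For F(z) to be correct the identity F'(z) - f(z) = 0 must hold.
Check: d/dz[\frac{16 z^{5} + 48 z^{3} + 6 \sqrt{2} z^{2} \sqrt{z^{2} + 4} + 48 z^{2} \log{\left(z^{2} + \frac{5}{2} \right)} + 20 z^{2} + 28 z + 9 \sqrt{2} \sqrt{z^{2} + 4} + 72 \log{\left(z^{2} + \frac{5}{2} \right)} + 22}{8 \left(2 z^{2} + 3\right)}] = \frac{192 z^{8} \sqrt{z^{2} + 4} + 24 \sqrt{2} z^{7} + 1152 z^{6} \sqrt{z^{2} + 4} + 384 z^{5} \sqrt{z^{2} + 4} + 132 \sqrt{2} z^{5} + 2432 z^{4} \sqrt{z^{2} + 4} + 1216 z^{3} \sqrt{z^{2} + 4} + 234 \sqrt{2} z^{3} + 2048 z^{2} \sqrt{z^{2} + 4} + 1024 z \sqrt{z^{2} + 4} + 135 \sqrt{2} z + 420 \sqrt{z^{2} + 4}}{64 z^{6} \sqrt{z^{2} + 4} + 352 z^{4} \sqrt{z^{2} + 4} + 624 z^{2} \sqrt{z^{2} + 4} + 360 \sqrt{z^{2} + 4}}, which equals f(z).

An antiderivative is F(z) = \frac{16 z^{5} + 48 z^{3} + 6 \sqrt{2} z^{2} \sqrt{z^{2} + 4} + 48 z^{2} \log{\left(z^{2} + \frac{5}{2} \right)} + 20 z^{2} + 28 z + 9 \sqrt{2} \sqrt{z^{2} + 4} + 72 \log{\left(z^{2} + \frac{5}{2} \right)} + 22}{8 \left(2 z^{2} + 3\right)}.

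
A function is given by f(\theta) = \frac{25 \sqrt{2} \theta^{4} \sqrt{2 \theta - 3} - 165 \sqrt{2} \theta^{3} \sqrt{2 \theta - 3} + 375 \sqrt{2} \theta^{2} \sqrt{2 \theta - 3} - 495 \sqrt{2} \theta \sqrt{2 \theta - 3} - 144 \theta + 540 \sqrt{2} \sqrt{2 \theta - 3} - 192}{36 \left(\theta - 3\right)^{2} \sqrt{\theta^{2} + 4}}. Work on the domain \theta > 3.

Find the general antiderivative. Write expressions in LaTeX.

Recognize the product-rule pattern: f = u'v + uv' with u = \frac{\sqrt{\theta^{2} + 4}}{3}, v = \frac{5 \left(\theta - \frac{3}{2}\right)^{\frac{3}{2}}}{3} + \frac{4}{\theta - 3}, so integration by parts undoes it.
Check: d/d\theta[\frac{10 \theta^{2} \sqrt{2 \theta - 3} \sqrt{\theta^{2} + 4} - 45 \theta \sqrt{2 \theta - 3} \sqrt{\theta^{2} + 4} + 45 \sqrt{2 \theta - 3} \sqrt{\theta^{2} + 4} + 24 \sqrt{2} \sqrt{\theta^{2} + 4}}{18 \sqrt{2} \theta - 54 \sqrt{2}}] = \frac{50 \sqrt{2} \theta^{5} - 405 \sqrt{2} \theta^{4} + 1245 \sqrt{2} \theta^{3} - 2115 \sqrt{2} \theta^{2} - 144 \theta \sqrt{2 \theta - 3} + 2565 \sqrt{2} \theta - 192 \sqrt{2 \theta - 3} - 1620 \sqrt{2}}{36 \theta^{2} \sqrt{2 \theta - 3} \sqrt{\theta^{2} + 4} - 216 \theta \sqrt{2 \theta - 3} \sqrt{\theta^{2} + 4} + 324 \sqrt{2 \theta - 3} \sqrt{\theta^{2} + 4}}, which equals f(\theta).

F(\theta) = \frac{10 \theta^{2} \sqrt{2 \theta - 3} \sqrt{\theta^{2} + 4} - 45 \theta \sqrt{2 \theta - 3} \sqrt{\theta^{2} + 4} + 45 \sqrt{2 \theta - 3} \sqrt{\theta^{2} + 4} + 24 \sqrt{2} \sqrt{\theta^{2} + 4}}{18 \sqrt{2} \theta - 54 \sqrt{2}} + C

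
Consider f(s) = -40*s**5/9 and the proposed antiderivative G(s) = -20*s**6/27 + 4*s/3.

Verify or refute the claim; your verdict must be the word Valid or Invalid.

Invalid: d/ds[G] - f = 4/3, which is not 0.

d/ds[G] = 4/3 - 40*s**5/9
d/ds[G] - f(s) = 4/3 != 0.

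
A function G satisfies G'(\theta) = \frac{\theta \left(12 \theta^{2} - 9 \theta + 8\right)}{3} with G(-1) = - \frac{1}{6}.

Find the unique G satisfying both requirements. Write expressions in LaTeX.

G(\theta) = \theta^{4} - \theta^{3} + \frac{4 \theta^{2}}{3} - \frac{7}{2}

Recover the given G'(\theta) by differentiating a candidate G(\theta); any mismatch rules it out.
A general antiderivative is \theta^{4} - \theta^{3} + \frac{4 \theta^{2}}{3} - 4 + C.
The condition gives C = - \frac{1}{6} - (- \frac{2}{3}) = \frac{1}{2}.
So G(\theta) = \theta^{4} - \theta^{3} + \frac{4 \theta^{2}}{3} - \frac{7}{2}.
Check: d/d\theta[\theta^{4} - \theta^{3} + \frac{4 \theta^{2}}{3} - \frac{7}{2}] = 4 \theta^{3} - 3 \theta^{2} + \frac{8 \theta}{3}, which equals G'(\theta).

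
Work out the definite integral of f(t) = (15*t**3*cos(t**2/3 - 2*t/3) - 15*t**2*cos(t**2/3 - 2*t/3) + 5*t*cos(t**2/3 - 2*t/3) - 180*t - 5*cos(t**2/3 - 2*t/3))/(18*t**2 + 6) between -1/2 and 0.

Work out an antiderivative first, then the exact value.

Since d/dt undoes antidifferentiation here, F'(t) = f(t) is required of F(t).
F(t) = -5*(4*log(3*t**2/2 + 1/2) - sin(t**2/3 - 2*t/3))/4 is an antiderivative of f.
Check: d/dt[-5*(4*log(3*t**2/2 + 1/2) - sin(t**2/3 - 2*t/3))/4] = (15*t**3*cos(t**2/3 - 2*t/3) - 15*t**2*cos(t**2/3 - 2*t/3) + 5*t*cos(t**2/3 - 2*t/3) - 180*t - 5*cos(t**2/3 - 2*t/3))/(18*t**2 + 6) = f(t).
F(0) = 5*log(2); F(-1/2) = 5*sin(5/12)/4 - 5*log(7/8).
Integral = F(0) - F(-1/2) = 5*log(7/8) - 5*sin(5/12)/4 + 5*log(2).

Antiderivative: F(t) = -5*(4*log(3*t**2/2 + 1/2) - sin(t**2/3 - 2*t/3))/4; value = 5*log(7/8) - 5*sin(5/12)/4 + 5*log(2)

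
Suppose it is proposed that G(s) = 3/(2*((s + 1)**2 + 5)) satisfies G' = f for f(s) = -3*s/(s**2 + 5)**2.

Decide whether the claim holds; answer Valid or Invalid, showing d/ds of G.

Invalid: d/ds[G] - f = (9*s**4 + 18*s**3 + 42*s**2 + 33*s - 75)/(s**8 + 4*s**7 + 26*s**6 + 64*s**5 + 221*s**4 + 340*s**3 + 760*s**2 + 600*s + 900), which is not 0.

d/ds[G] = (-3*s - 3)/(s**4 + 4*s**3 + 16*s**2 + 24*s + 36)
d/ds[G] - f(s) = (9*s**4 + 18*s**3 + 42*s**2 + 33*s - 75)/(s**8 + 4*s**7 + 26*s**6 + 64*s**5 + 221*s**4 + 340*s**3 + 760*s**2 + 600*s + 900) != 0.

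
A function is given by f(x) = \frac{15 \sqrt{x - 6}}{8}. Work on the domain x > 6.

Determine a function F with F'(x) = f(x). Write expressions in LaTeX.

Since d/dx undoes antidifferentiation here, F'(x) = f(x) is required of F(x).
Check: d/dx[\frac{5 \left(x - 6\right)^{\frac{3}{2}}}{4}] = \frac{15 \sqrt{x - 6}}{8} = f(x).

An antiderivative is F(x) = \frac{5 \left(x - 6\right)^{\frac{3}{2}}}{4}.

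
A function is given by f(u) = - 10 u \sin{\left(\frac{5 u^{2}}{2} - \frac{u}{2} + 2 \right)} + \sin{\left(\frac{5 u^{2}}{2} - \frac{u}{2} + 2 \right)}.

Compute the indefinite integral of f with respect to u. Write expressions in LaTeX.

F(u) = 2 \cos{\left(\frac{5 u^{2}}{2} - \frac{u}{2} + 2 \right)} + C

The substitution w = \frac{5 u^{2}}{2} - \frac{u}{2} + 2 works: f is exactly (dF/dw)*(dw/du) for that inner function.
Check: d/du[2 \cos{\left(\frac{5 u^{2}}{2} - \frac{u}{2} + 2 \right)}] = - 10 u \sin{\left(\frac{5 u^{2}}{2} - \frac{u}{2} + 2 \right)} + \sin{\left(\frac{5 u^{2}}{2} - \frac{u}{2} + 2 \right)} = f(u).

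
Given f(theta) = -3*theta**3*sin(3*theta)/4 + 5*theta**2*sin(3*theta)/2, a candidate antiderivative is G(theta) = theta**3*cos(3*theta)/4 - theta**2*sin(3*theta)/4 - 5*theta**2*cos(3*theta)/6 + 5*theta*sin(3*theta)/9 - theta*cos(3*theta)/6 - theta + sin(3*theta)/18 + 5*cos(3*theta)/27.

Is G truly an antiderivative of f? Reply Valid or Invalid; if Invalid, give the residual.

d/dtheta[G] = -3*theta**3*sin(3*theta)/4 + 5*theta**2*sin(3*theta)/2 - 1
d/dtheta[G] - f(theta) = -1 != 0.

Invalid: d/dtheta[G] - f = -1, which is not 0.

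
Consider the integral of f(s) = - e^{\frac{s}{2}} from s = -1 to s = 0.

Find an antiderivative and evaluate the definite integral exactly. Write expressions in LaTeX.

A candidate is checked by its d/ds: the result must match f(s).
F(s) = - 2 e^{\frac{s}{2}} is an antiderivative of f.
Check: d/ds[- 2 e^{\frac{s}{2}}] = - e^{\frac{s}{2}} = f(s).
F(0) = -2; F(-1) = - \frac{2}{e^{\frac{1}{2}}}.
Integral = F(0) - F(-1) = -2 + \frac{2}{e^{\frac{1}{2}}}.

Antiderivative: F(s) = - 2 e^{\frac{s}{2}}; value = -2 + \frac{2}{e^{\frac{1}{2}}}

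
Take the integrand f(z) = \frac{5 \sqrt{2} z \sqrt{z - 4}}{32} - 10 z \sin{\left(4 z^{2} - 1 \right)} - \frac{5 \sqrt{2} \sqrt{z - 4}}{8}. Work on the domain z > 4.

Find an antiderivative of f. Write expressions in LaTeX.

Integrate term by term and add the pieces.
Check: d/dz[\frac{\sqrt{2} z^{2} \sqrt{z - 4} - 8 \sqrt{2} z \sqrt{z - 4} + 16 \sqrt{2} \sqrt{z - 4} + 20 \cos{\left(4 z^{2} - 1 \right)}}{16}] = \frac{5 \sqrt{2} z^{2} - 320 z \sqrt{z - 4} \sin{\left(4 z^{2} - 1 \right)} - 40 \sqrt{2} z + 80 \sqrt{2}}{32 \sqrt{z - 4}}, which equals f(z).

An antiderivative is F(z) = \frac{\sqrt{2} z^{2} \sqrt{z - 4} - 8 \sqrt{2} z \sqrt{z - 4} + 16 \sqrt{2} \sqrt{z - 4} + 20 \cos{\left(4 z^{2} - 1 \right)}}{16}.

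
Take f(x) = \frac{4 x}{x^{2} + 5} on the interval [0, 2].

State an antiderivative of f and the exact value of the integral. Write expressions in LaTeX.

Antiderivative: F(x) = 2 \log{\left(x^{2} + 5 \right)}; value = - 2 \log{\left(5 \right)} + 2 \log{\left(9 \right)}

f matches the chain-rule pattern g'(h)*h' with inner function h(x) = x^{2} + 5; substituting u = h(x) collapses the integral.
F(x) = 2 \log{\left(x^{2} + 5 \right)} is an antiderivative of f.
Check: d/dx[2 \log{\left(x^{2} + 5 \right)}] = \frac{4 x}{x^{2} + 5} = f(x).
F(2) = 2 \log{\left(9 \right)}; F(0) = 2 \log{\left(5 \right)}.
Integral = F(2) - F(0) = - 2 \log{\left(5 \right)} + 2 \log{\left(9 \right)}.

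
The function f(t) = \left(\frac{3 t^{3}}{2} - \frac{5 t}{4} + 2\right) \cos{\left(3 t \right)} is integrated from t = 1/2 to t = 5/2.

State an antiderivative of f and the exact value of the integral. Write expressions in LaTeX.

Antiderivative: F(t) = \frac{6 t^{3} \sin{\left(3 t \right)} + 6 t^{2} \cos{\left(3 t \right)} - 9 t \sin{\left(3 t \right)} + 8 \sin{\left(3 t \right)} - 3 \cos{\left(3 t \right)}}{12}; value = - \frac{17 \sin{\left(\frac{3}{2} \right)}}{48} + \frac{\cos{\left(\frac{3}{2} \right)}}{8} + \frac{23 \cos{\left(\frac{15}{2} \right)}}{8} + \frac{317 \sin{\left(\frac{15}{2} \right)}}{48}

Check any antiderivative F(t) by computing F'(t) and comparing it with f(t).
F(t) = \frac{6 t^{3} \sin{\left(3 t \right)} + 6 t^{2} \cos{\left(3 t \right)} - 9 t \sin{\left(3 t \right)} + 8 \sin{\left(3 t \right)} - 3 \cos{\left(3 t \right)}}{12} is an antiderivative of f.
Check: d/dt[\frac{6 t^{3} \sin{\left(3 t \right)} + 6 t^{2} \cos{\left(3 t \right)} - 9 t \sin{\left(3 t \right)} + 8 \sin{\left(3 t \right)} - 3 \cos{\left(3 t \right)}}{12}] = \frac{3 t^{3} \cos{\left(3 t \right)}}{2} - \frac{5 t \cos{\left(3 t \right)}}{4} + 2 \cos{\left(3 t \right)}, which equals f(t).
F(5/2) = \frac{23 \cos{\left(\frac{15}{2} \right)}}{8} + \frac{317 \sin{\left(\frac{15}{2} \right)}}{48}; F(1/2) = - \frac{\cos{\left(\frac{3}{2} \right)}}{8} + \frac{17 \sin{\left(\frac{3}{2} \right)}}{48}.
Integral = F(5/2) - F(1/2) = - \frac{17 \sin{\left(\frac{3}{2} \right)}}{48} + \frac{\cos{\left(\frac{3}{2} \right)}}{8} + \frac{23 \cos{\left(\frac{15}{2} \right)}}{8} + \frac{317 \sin{\left(\frac{15}{2} \right)}}{48}.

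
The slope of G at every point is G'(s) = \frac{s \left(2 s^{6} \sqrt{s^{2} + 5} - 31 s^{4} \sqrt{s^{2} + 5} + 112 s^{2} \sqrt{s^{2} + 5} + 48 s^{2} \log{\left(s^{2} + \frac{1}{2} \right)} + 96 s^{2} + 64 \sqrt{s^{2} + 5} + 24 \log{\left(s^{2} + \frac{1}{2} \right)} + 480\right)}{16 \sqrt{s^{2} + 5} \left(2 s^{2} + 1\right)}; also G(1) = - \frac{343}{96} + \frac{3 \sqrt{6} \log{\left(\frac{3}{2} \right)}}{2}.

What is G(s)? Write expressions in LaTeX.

For G(s) to be correct, d/ds[G] must agree with the stated G'(s) identically.
A general antiderivative is - \frac{2 \left(2 - \frac{s^{2}}{4}\right)^{3}}{3} + \frac{3 \sqrt{s^{2} + 5} \log{\left(s^{2} + \frac{1}{2} \right)}}{2} + C.
The condition gives C = - \frac{343}{96} + \frac{3 \sqrt{6} \log{\left(\frac{3}{2} \right)}}{2} - (- \frac{343}{96} + \frac{3 \sqrt{6} \log{\left(\frac{3}{2} \right)}}{2}) = 0.
So G(s) = \frac{s^{6} - 24 s^{4} + 192 s^{2} + 144 \sqrt{s^{2} + 5} \log{\left(s^{2} + \frac{1}{2} \right)} - 512}{96}.
Check: d/ds[\frac{s^{6} - 24 s^{4} + 192 s^{2} + 144 \sqrt{s^{2} + 5} \log{\left(s^{2} + \frac{1}{2} \right)} - 512}{96}] = \frac{2 s^{7} \sqrt{s^{2} + 5} - 31 s^{5} \sqrt{s^{2} + 5} + 112 s^{3} \sqrt{s^{2} + 5} + 48 s^{3} \log{\left(s^{2} + \frac{1}{2} \right)} + 96 s^{3} + 64 s \sqrt{s^{2} + 5} + 24 s \log{\left(s^{2} + \frac{1}{2} \right)} + 480 s}{32 s^{2} \sqrt{s^{2} + 5} + 16 \sqrt{s^{2} + 5}}, which equals G'(s).

G(s) = \frac{s^{6} - 24 s^{4} + 192 s^{2} + 144 \sqrt{s^{2} + 5} \log{\left(s^{2} + \frac{1}{2} \right)} - 512}{96}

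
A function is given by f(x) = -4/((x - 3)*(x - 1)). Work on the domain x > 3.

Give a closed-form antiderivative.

Factor the denominator ((x - 3)*(x - 1)) and decompose: f = 2/(x - 1) - 2/(x - 3); each piece integrates to a log, atan, or power term.
Check: d/dx[-2*log(x - 3) + 2*log(x - 1)] = -4/(x**2 - 4*x + 3), which equals f(x).

An antiderivative is F(x) = -2*log(x - 3) + 2*log(x - 1).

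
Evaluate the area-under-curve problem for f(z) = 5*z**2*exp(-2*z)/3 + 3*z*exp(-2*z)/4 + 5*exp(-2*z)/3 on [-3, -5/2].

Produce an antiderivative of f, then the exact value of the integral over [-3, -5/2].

f has the shape u'v + uv' for u = -5*z**2/6 - 29*z/24 - 23/16 and v = exp(-2*z) — it is the derivative of the product u*v.
F(z) = -(40*z**2 + 58*z + 69)*exp(-2*z)/48 is an antiderivative of f.
Check: d/dz[-(40*z**2 + 58*z + 69)*exp(-2*z)/48] = (20*z**2 + 9*z + 20)*exp(-2*z)/12, which equals f(z).
F(-5/2) = -29*exp(5)/8; F(-3) = -85*exp(6)/16.
Integral = F(-5/2) - F(-3) = -29*exp(5)/8 + 85*exp(6)/16.

Antiderivative: F(z) = -(40*z**2 + 58*z + 69)*exp(-2*z)/48; value = -29*exp(5)/8 + 85*exp(6)/16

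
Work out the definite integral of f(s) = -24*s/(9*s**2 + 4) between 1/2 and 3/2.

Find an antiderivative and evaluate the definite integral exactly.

Antiderivative: F(s) = -4*log(9*s**2 + 4)/3; value = -4*log(97/24)/3 + 4*log(25/24)/3

f matches the chain-rule pattern g'(h)*h' with inner function h(s) = 3*s**2/2 + 2/3; substituting u = h(s) collapses the integral.
F(s) = -4*log(9*s**2 + 4)/3 is an antiderivative of f.
Check: d/ds[-4*log(9*s**2 + 4)/3] = -24*s/(9*s**2 + 4) = f(s).
F(3/2) = -4*log(97/4)/3; F(1/2) = -4*log(25/4)/3.
Integral = F(3/2) - F(1/2) = -4*log(97/24)/3 + 4*log(25/24)/3.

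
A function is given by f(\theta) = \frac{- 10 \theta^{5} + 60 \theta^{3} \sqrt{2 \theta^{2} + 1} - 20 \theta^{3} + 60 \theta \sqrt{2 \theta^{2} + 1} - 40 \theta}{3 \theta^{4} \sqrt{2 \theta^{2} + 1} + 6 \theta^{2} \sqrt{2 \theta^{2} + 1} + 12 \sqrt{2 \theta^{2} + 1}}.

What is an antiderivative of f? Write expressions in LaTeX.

An antiderivative is F(\theta) = - \frac{5 \sqrt{2 \theta^{2} + 1}}{3} + 5 \log{\left(\frac{\theta^{4}}{2} + \theta^{2} + 2 \right)}.

Whatever form F(\theta) takes, F'(\theta) = f(\theta) is non-negotiable.
Check: d/d\theta[- \frac{5 \sqrt{2 \theta^{2} + 1}}{3} + 5 \log{\left(\frac{\theta^{4}}{2} + \theta^{2} + 2 \right)}] = \frac{- 10 \theta^{5} + 60 \theta^{3} \sqrt{2 \theta^{2} + 1} - 20 \theta^{3} + 60 \theta \sqrt{2 \theta^{2} + 1} - 40 \theta}{3 \theta^{4} \sqrt{2 \theta^{2} + 1} + 6 \theta^{2} \sqrt{2 \theta^{2} + 1} + 12 \sqrt{2 \theta^{2} + 1}} = f(\theta).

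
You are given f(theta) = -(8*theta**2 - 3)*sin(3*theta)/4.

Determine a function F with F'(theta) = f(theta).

An antiderivative is F(theta) = (72*theta**2*cos(3*theta) - 48*theta*sin(3*theta) - 43*cos(3*theta))/108.

A candidate is checked by its d/dtheta: the result must match f(theta).
Check: d/dtheta[(72*theta**2*cos(3*theta) - 48*theta*sin(3*theta) - 43*cos(3*theta))/108] = -2*theta**2*sin(3*theta) + 3*sin(3*theta)/4, which equals f(theta).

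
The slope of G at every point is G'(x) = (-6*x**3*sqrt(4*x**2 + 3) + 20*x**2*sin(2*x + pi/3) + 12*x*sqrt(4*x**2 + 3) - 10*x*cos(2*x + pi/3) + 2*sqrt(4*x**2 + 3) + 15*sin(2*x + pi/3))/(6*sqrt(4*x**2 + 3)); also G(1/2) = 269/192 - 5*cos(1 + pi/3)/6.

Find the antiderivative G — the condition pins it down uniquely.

G(x) = -x**4/4 + x**2 + x/3 - 5*sqrt(4*x**2 + 3)*cos(2*x + pi/3)/12 + 1

Since d/dx undoes antidifferentiation here, G(x) must give back the stated G'(x).
A general antiderivative is -x**4/4 + x**2 + x/3 - 5*sqrt(4*x**2 + 3)*cos(2*x + pi/3)/12 + 2 + C.
The condition gives C = 269/192 - 5*cos(1 + pi/3)/6 - (461/192 - 5*cos(1 + pi/3)/6) = -1.
So G(x) = -x**4/4 + x**2 + x/3 - 5*sqrt(4*x**2 + 3)*cos(2*x + pi/3)/12 + 1.
Check: d/dx[-x**4/4 + x**2 + x/3 - 5*sqrt(4*x**2 + 3)*cos(2*x + pi/3)/12 + 1] = (-6*x**3*sqrt(4*x**2 + 3) + 20*x**2*sin(2*x + pi/3) + 12*x*sqrt(4*x**2 + 3) - 10*x*cos(2*x + pi/3) + 2*sqrt(4*x**2 + 3) + 15*sin(2*x + pi/3))/(6*sqrt(4*x**2 + 3)) = G'(x).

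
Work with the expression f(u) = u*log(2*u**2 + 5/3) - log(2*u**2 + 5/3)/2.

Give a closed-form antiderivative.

An antiderivative is F(u) = u**2*log(2*u**2 + 5/3)/2 - u**2/2 - u*log(2*u**2 + 5/3)/2 + u + 5*log(u**2 + 5/6)/12 - sqrt(30)*atan(sqrt(30)*u/5)/6.

Integrate term by term and add the pieces.
Check: d/du[u**2*log(2*u**2 + 5/3)/2 - u**2/2 - u*log(2*u**2 + 5/3)/2 + u + 5*log(u**2 + 5/6)/12 - sqrt(30)*atan(sqrt(30)*u/5)/6] = u*log(2*u**2 + 5/3) - log(2*u**2 + 5/3)/2 = f(u).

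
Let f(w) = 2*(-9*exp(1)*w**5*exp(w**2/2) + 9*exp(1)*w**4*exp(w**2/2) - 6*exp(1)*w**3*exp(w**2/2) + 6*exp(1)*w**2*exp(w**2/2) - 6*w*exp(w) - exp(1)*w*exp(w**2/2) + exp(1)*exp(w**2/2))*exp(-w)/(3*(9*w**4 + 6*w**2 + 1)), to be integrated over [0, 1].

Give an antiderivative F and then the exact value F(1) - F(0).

Antiderivative: F(w) = (-6*exp(1)*w**2*exp(-w)*exp(w**2/2) + 2 - 2*exp(1)*exp(-w)*exp(w**2/2))/(9*w**2 + 3); value = -2*exp(1/2)/3 - 1/2 + 2*exp(1)/3

Since d/dw undoes antidifferentiation here, F'(w) = f(w) is required of F(w).
F(w) = (-6*exp(1)*w**2*exp(-w)*exp(w**2/2) + 2 - 2*exp(1)*exp(-w)*exp(w**2/2))/(9*w**2 + 3) is an antiderivative of f.
Check: d/dw[(-6*exp(1)*w**2*exp(-w)*exp(w**2/2) + 2 - 2*exp(1)*exp(-w)*exp(w**2/2))/(9*w**2 + 3)] = (-18*exp(1)*w**5*exp(w**2/2) + 18*exp(1)*w**4*exp(w**2/2) - 12*exp(1)*w**3*exp(w**2/2) + 12*exp(1)*w**2*exp(w**2/2) - 12*w*exp(w) - 2*exp(1)*w*exp(w**2/2) + 2*exp(1)*exp(w**2/2))/(27*w**4*exp(w) + 18*w**2*exp(w) + 3*exp(w)), which equals f(w).
F(1) = 1/6 - 2*exp(1/2)/3; F(0) = 2/3 - 2*exp(1)/3.
Integral = F(1) - F(0) = -2*exp(1/2)/3 - 1/2 + 2*exp(1)/3.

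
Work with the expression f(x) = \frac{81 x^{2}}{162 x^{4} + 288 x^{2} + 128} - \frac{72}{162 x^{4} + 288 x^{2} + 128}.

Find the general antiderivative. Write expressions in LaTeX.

Recognize the product-rule pattern: f = u'v + uv' with u = - \frac{3 x}{4}, v = \frac{1}{\frac{3 x^{2}}{2} + \frac{4}{3}}, so integration by parts undoes it.
Check: d/dx[- \frac{3 x}{4 \left(\frac{3 x^{2}}{2} + \frac{4}{3}\right)}] = \frac{81 x^{2} - 72}{162 x^{4} + 288 x^{2} + 128}, which equals f(x).

F(x) = - \frac{3 x}{4 \left(\frac{3 x^{2}}{2} + \frac{4}{3}\right)} + C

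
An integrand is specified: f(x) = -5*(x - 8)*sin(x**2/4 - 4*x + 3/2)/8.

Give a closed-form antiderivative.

f matches the chain-rule pattern g'(h)*h' with inner function h(x) = x**2/4 - 4*x + 3/2; substituting u = h(x) collapses the integral.
Check: d/dx[5*cos(x**2/4 - 4*x + 3/2)/4] = -5*x*sin(x**2/4 - 4*x + 3/2)/8 + 5*sin(x**2/4 - 4*x + 3/2), which equals f(x).

An antiderivative is F(x) = 5*cos(x**2/4 - 4*x + 3/2)/4.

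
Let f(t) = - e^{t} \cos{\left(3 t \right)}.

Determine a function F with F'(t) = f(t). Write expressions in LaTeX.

An antiderivative is F(t) = \frac{\left(- 3 \sin{\left(3 t \right)} - \cos{\left(3 t \right)}\right) e^{t}}{10}.

For F(t) to be correct the identity F'(t) - f(t) = 0 must hold.
Check: d/dt[\frac{\left(- 3 \sin{\left(3 t \right)} - \cos{\left(3 t \right)}\right) e^{t}}{10}] = - e^{t} \cos{\left(3 t \right)} = f(t).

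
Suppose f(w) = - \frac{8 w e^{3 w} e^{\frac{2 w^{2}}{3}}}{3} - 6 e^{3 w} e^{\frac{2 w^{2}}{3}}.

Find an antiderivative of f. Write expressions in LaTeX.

An antiderivative is F(w) = - 2 e^{\frac{2 w^{2}}{3} + 3 w}.

f matches the chain-rule pattern g'(h)*h' with inner function h(w) = \frac{2 w^{2}}{3} + 3 w; substituting u = h(w) collapses the integral.
Check: d/dw[- 2 e^{\frac{2 w^{2}}{3} + 3 w}] = - \frac{8 w e^{3 w} e^{\frac{2 w^{2}}{3}}}{3} - 6 e^{3 w} e^{\frac{2 w^{2}}{3}} = f(w).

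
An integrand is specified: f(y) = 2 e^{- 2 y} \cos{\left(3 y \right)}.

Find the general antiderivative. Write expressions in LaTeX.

Any candidate F(y) must reproduce f(y) exactly when differentiated.
Check: d/dy[\frac{2 \left(3 \sin{\left(3 y \right)} - 2 \cos{\left(3 y \right)}\right) e^{- 2 y}}{13}] = 2 e^{- 2 y} \cos{\left(3 y \right)} = f(y).

F(y) = \frac{2 \left(3 \sin{\left(3 y \right)} - 2 \cos{\left(3 y \right)}\right) e^{- 2 y}}{13} + C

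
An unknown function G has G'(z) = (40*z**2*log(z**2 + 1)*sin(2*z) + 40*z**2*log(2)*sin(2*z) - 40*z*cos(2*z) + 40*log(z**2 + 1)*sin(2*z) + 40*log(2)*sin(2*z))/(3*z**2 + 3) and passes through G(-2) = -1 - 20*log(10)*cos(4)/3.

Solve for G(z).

G'(z) has the shape u'v + uv' for u = -20*cos(2*z)/3 and v = log(2*z**2 + 2) — it is the derivative of the product u*v.
A general antiderivative is -20*log(2*z**2 + 2)*cos(2*z)/3 + C.
The condition gives C = -1 - 20*log(10)*cos(4)/3 - (-20*log(10)*cos(4)/3) = -1.
So G(z) = -20*log(2*z**2 + 2)*cos(2*z)/3 - 1.
Check: d/dz[-20*log(2*z**2 + 2)*cos(2*z)/3 - 1] = (40*z**2*log(z**2 + 1)*sin(2*z) + 40*z**2*log(2)*sin(2*z) - 40*z*cos(2*z) + 40*log(z**2 + 1)*sin(2*z) + 40*log(2)*sin(2*z))/(3*z**2 + 3) = G'(z).

G(z) = -20*log(2*z**2 + 2)*cos(2*z)/3 - 1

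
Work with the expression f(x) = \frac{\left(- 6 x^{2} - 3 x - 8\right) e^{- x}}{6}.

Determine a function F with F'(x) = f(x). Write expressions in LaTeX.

An antiderivative is F(x) = \frac{\left(6 x^{2} + 15 x + 23\right) e^{- x}}{6}.

Recognize the product-rule pattern: f = u'v + uv' with u = x^{2} + \frac{5 x}{2} + \frac{23}{6}, v = e^{- x}, so integration by parts undoes it.
Check: d/dx[\frac{\left(6 x^{2} + 15 x + 23\right) e^{- x}}{6}] = \frac{\left(- 6 x^{2} - 3 x - 8\right) e^{- x}}{6} = f(x).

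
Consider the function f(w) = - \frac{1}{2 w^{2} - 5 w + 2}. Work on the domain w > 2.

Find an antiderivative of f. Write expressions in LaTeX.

An antiderivative is F(w) = - \frac{\log{\left(w - 2 \right)}}{3} + \frac{\log{\left(w - \frac{1}{2} \right)}}{3}.

The denominator factors as \left(w - 2\right) \left(2 w - 1\right); partial fractions split f into directly integrable pieces: \frac{2}{3 \left(2 w - 1\right)} - \frac{1}{3 \left(w - 2\right)}.
Check: d/dw[- \frac{\log{\left(w - 2 \right)}}{3} + \frac{\log{\left(w - \frac{1}{2} \right)}}{3}] = - \frac{1}{2 w^{2} - 5 w + 2} = f(w).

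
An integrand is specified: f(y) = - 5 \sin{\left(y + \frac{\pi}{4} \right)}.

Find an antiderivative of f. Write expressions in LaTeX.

An antiderivative is F(y) = 5 \cos{\left(y + \frac{\pi}{4} \right)}.

Any candidate F(y) must reproduce f(y) exactly when differentiated.
Check: d/dy[5 \cos{\left(y + \frac{\pi}{4} \right)}] = - 5 \sin{\left(y + \frac{\pi}{4} \right)} = f(y).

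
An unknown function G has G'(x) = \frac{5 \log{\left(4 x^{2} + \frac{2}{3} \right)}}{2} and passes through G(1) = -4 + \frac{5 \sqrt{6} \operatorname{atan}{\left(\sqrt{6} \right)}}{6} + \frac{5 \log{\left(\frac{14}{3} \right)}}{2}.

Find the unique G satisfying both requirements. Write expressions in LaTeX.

For G(x) to be correct, d/dx[G] must agree with the stated G'(x) identically.
A general antiderivative is \frac{5 x \log{\left(4 x^{2} + \frac{2}{3} \right)}}{2} - 5 x + \frac{5 \sqrt{6} \operatorname{atan}{\left(\sqrt{6} x \right)}}{6} + C.
The condition gives C = -4 + \frac{5 \sqrt{6} \operatorname{atan}{\left(\sqrt{6} \right)}}{6} + \frac{5 \log{\left(\frac{14}{3} \right)}}{2} - (-5 + \frac{5 \sqrt{6} \operatorname{atan}{\left(\sqrt{6} \right)}}{6} + \frac{5 \log{\left(\frac{14}{3} \right)}}{2}) = 1.
So G(x) = \frac{5 x \log{\left(2 x^{2} + \frac{1}{3} \right)}}{2} - 5 x + \frac{5 x \log{\left(2 \right)}}{2} + \frac{5 \sqrt{6} \operatorname{atan}{\left(\sqrt{6} x \right)}}{6} + 1.
Check: d/dx[\frac{5 x \log{\left(2 x^{2} + \frac{1}{3} \right)}}{2} - 5 x + \frac{5 x \log{\left(2 \right)}}{2} + \frac{5 \sqrt{6} \operatorname{atan}{\left(\sqrt{6} x \right)}}{6} + 1] = \frac{5 \log{\left(2 x^{2} + \frac{1}{3} \right)}}{2} + \frac{5 \log{\left(2 \right)}}{2}, which equals G'(x).

G(x) = \frac{5 x \log{\left(2 x^{2} + \frac{1}{3} \right)}}{2} - 5 x + \frac{5 x \log{\left(2 \right)}}{2} + \frac{5 \sqrt{6} \operatorname{atan}{\left(\sqrt{6} x \right)}}{6} + 1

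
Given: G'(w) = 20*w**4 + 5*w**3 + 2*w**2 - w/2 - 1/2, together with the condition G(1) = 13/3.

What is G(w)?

Integrate term by term and add the pieces.
A general antiderivative is 4*w**5 + 5*w**4/4 + 2*w**3/3 - w**2/4 - w/2 - 4/3 + C.
The condition gives C = 13/3 - (23/6) = 1/2.
So G(w) = (48*w**5 + 15*w**4 + 8*w**3 - 3*w**2 - 6*w - 10)/12.
Check: d/dw[(48*w**5 + 15*w**4 + 8*w**3 - 3*w**2 - 6*w - 10)/12] = 20*w**4 + 5*w**3 + 2*w**2 - w/2 - 1/2 = G'(w).

G(w) = (48*w**5 + 15*w**4 + 8*w**3 - 3*w**2 - 6*w - 10)/12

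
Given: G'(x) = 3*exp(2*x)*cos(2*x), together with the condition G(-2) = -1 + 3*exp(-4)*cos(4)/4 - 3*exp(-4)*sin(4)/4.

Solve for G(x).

G(x) = (3*exp(2*x)*sin(2*x) + 3*exp(2*x)*cos(2*x) - 4)/4

A first test for any G(x): its x-derivative must equal the given G'(x).
A general antiderivative is 3*exp(2*x)*sin(2*x)/4 + 3*exp(2*x)*cos(2*x)/4 + C.
The condition gives C = -1 + 3*exp(-4)*cos(4)/4 - 3*exp(-4)*sin(4)/4 - (3*exp(-4)*cos(4)/4 - 3*exp(-4)*sin(4)/4) = -1.
So G(x) = (3*exp(2*x)*sin(2*x) + 3*exp(2*x)*cos(2*x) - 4)/4.
Check: d/dx[(3*exp(2*x)*sin(2*x) + 3*exp(2*x)*cos(2*x) - 4)/4] = 3*exp(2*x)*cos(2*x) = G'(x).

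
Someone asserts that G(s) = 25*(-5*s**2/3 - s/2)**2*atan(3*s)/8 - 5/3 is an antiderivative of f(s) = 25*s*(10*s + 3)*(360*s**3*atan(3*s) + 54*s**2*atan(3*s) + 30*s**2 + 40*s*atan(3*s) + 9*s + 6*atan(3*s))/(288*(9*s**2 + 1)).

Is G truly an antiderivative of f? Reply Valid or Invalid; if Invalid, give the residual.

Valid. The derivative of G reproduces f.

d/ds[G] = (90000*s**5*atan(3*s) + 40500*s**4*atan(3*s) + 7500*s**4 + 14050*s**3*atan(3*s) + 4500*s**3 + 4500*s**2*atan(3*s) + 675*s**2 + 450*s*atan(3*s))/(2592*s**2 + 288)
This equals f(s) exactly, so the claim holds.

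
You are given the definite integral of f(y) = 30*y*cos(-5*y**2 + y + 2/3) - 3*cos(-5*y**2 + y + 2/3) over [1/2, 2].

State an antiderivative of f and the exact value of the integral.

Antiderivative: F(y) = -3*sin(-5*y**2 + y + 2/3); value = 3*sin(52/3) - 3*sin(1/12)

f matches the chain-rule pattern g'(h)*h' with inner function h(y) = -5*y**2 + y + 2/3; substituting u = h(y) collapses the integral.
F(y) = -3*sin(-5*y**2 + y + 2/3) is an antiderivative of f.
Check: d/dy[-3*sin(-5*y**2 + y + 2/3)] = 30*y*cos(-5*y**2 + y + 2/3) - 3*cos(-5*y**2 + y + 2/3) = f(y).
F(2) = 3*sin(52/3); F(1/2) = 3*sin(1/12).
Integral = F(2) - F(1/2) = 3*sin(52/3) - 3*sin(1/12).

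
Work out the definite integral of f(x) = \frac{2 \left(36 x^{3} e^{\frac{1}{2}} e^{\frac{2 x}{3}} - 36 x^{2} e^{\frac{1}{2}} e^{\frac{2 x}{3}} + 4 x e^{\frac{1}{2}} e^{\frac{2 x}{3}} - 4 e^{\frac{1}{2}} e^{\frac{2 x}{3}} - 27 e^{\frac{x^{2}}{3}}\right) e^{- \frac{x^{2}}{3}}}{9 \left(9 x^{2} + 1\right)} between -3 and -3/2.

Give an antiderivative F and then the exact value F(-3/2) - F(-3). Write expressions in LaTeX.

Antiderivative: F(x) = - \frac{4 e^{- \frac{x^{2}}{3} + \frac{2 x}{3} + \frac{1}{2}}}{3} - 2 \operatorname{atan}{\left(3 x \right)}; value = - 2 \operatorname{atan}{\left(9 \right)} - \frac{4}{3 e^{\frac{5}{4}}} + \frac{4}{3 e^{\frac{9}{2}}} + 2 \operatorname{atan}{\left(\frac{9}{2} \right)}

A first test for any F(x): its x-derivative must equal f(x) identically.
F(x) = - \frac{4 e^{- \frac{x^{2}}{3} + \frac{2 x}{3} + \frac{1}{2}}}{3} - 2 \operatorname{atan}{\left(3 x \right)} is an antiderivative of f.
Check: d/dx[- \frac{4 e^{- \frac{x^{2}}{3} + \frac{2 x}{3} + \frac{1}{2}}}{3} - 2 \operatorname{atan}{\left(3 x \right)}] = \frac{72 x^{3} e^{\frac{1}{2}} e^{\frac{2 x}{3}} e^{- \frac{x^{2}}{3}} - 72 x^{2} e^{\frac{1}{2}} e^{\frac{2 x}{3}} e^{- \frac{x^{2}}{3}} + 8 x e^{\frac{1}{2}} e^{\frac{2 x}{3}} e^{- \frac{x^{2}}{3}} - 8 e^{\frac{1}{2}} e^{\frac{2 x}{3}} e^{- \frac{x^{2}}{3}} - 54}{81 x^{2} + 9}, which equals f(x).
F(-3/2) = - \frac{4}{3 e^{\frac{5}{4}}} + 2 \operatorname{atan}{\left(\frac{9}{2} \right)}; F(-3) = - \frac{4}{3 e^{\frac{9}{2}}} + 2 \operatorname{atan}{\left(9 \right)}.
Integral = F(-3/2) - F(-3) = - 2 \operatorname{atan}{\left(9 \right)} - \frac{4}{3 e^{\frac{5}{4}}} + \frac{4}{3 e^{\frac{9}{2}}} + 2 \operatorname{atan}{\left(\frac{9}{2} \right)}.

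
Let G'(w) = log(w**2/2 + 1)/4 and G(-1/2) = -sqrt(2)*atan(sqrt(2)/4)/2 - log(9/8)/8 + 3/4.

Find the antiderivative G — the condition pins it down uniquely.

Check a candidate G(w) by differentiating: d/dw[G] must match the given G'(w).
A general antiderivative is w*log(w**2/2 + 1)/4 - w/2 + sqrt(2)*atan(sqrt(2)*w/2)/2 + C.
The condition gives C = -sqrt(2)*atan(sqrt(2)/4)/2 - log(9/8)/8 + 3/4 - (-sqrt(2)*atan(sqrt(2)/4)/2 - log(9/8)/8 + 1/4) = 1/2.
So G(w) = w*log(w**2/2 + 1)/4 - w/2 + sqrt(2)*atan(sqrt(2)*w/2)/2 + 1/2.
Check: d/dw[w*log(w**2/2 + 1)/4 - w/2 + sqrt(2)*atan(sqrt(2)*w/2)/2 + 1/2] = log(w**2/2 + 1)/4 = G'(w).

G(w) = w*log(w**2/2 + 1)/4 - w/2 + sqrt(2)*atan(sqrt(2)*w/2)/2 + 1/2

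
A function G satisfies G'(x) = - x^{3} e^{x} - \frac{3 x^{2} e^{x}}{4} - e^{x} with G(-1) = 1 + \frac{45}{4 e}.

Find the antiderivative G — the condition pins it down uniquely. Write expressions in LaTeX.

G'(x) has the shape u'v + uv' for u = - x^{3} + \frac{9 x^{2}}{4} - \frac{9 x}{2} + \frac{7}{2} and v = e^{x} — it is the derivative of the product u*v.
A general antiderivative is \frac{\left(- 4 x^{3} + 9 x^{2} - 18 x + 14\right) e^{x}}{4} + C.
The condition gives C = 1 + \frac{45}{4 e} - (\frac{45}{4 e}) = 1.
So G(x) = - x^{3} e^{x} + \frac{9 x^{2} e^{x}}{4} - \frac{9 x e^{x}}{2} + \frac{7 e^{x}}{2} + 1.
Check: d/dx[- x^{3} e^{x} + \frac{9 x^{2} e^{x}}{4} - \frac{9 x e^{x}}{2} + \frac{7 e^{x}}{2} + 1] = - x^{3} e^{x} - \frac{3 x^{2} e^{x}}{4} - e^{x} = G'(x).

G(x) = - x^{3} e^{x} + \frac{9 x^{2} e^{x}}{4} - \frac{9 x e^{x}}{2} + \frac{7 e^{x}}{2} + 1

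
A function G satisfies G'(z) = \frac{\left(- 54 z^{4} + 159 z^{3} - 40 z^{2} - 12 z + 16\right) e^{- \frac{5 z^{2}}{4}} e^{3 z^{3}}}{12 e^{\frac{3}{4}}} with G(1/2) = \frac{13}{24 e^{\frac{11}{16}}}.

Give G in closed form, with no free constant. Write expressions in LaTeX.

G'(z) has the shape u'v + uv' for u = - \frac{z^{2}}{2} + \frac{4 z}{3} and v = e^{3 z^{3} - \frac{5 z^{2}}{4} - \frac{3}{4}} — it is the derivative of the product u*v.
A general antiderivative is - 2 \left(\frac{z^{2}}{4} - \frac{2 z}{3}\right) e^{3 z^{3} - \frac{5 z^{2}}{4} - \frac{3}{4}} + C.
The condition gives C = \frac{13}{24 e^{\frac{11}{16}}} - (\frac{13}{24 e^{\frac{11}{16}}}) = 0.
So G(z) = - \frac{z^{2} e^{- \frac{5 z^{2}}{4}} e^{3 z^{3}}}{2 e^{\frac{3}{4}}} + \frac{4 z e^{- \frac{5 z^{2}}{4}} e^{3 z^{3}}}{3 e^{\frac{3}{4}}}.
Check: d/dz[- \frac{z^{2} e^{- \frac{5 z^{2}}{4}} e^{3 z^{3}}}{2 e^{\frac{3}{4}}} + \frac{4 z e^{- \frac{5 z^{2}}{4}} e^{3 z^{3}}}{3 e^{\frac{3}{4}}}] = \frac{\left(- 54 z^{4} e^{3 z^{3}} + 159 z^{3} e^{3 z^{3}} - 40 z^{2} e^{3 z^{3}} - 12 z e^{3 z^{3}} + 16 e^{3 z^{3}}\right) e^{- \frac{5 z^{2}}{4}}}{12 e^{\frac{3}{4}}}, which equals G'(z).

G(z) = - \frac{z^{2} e^{- \frac{5 z^{2}}{4}} e^{3 z^{3}}}{2 e^{\frac{3}{4}}} + \frac{4 z e^{- \frac{5 z^{2}}{4}} e^{3 z^{3}}}{3 e^{\frac{3}{4}}}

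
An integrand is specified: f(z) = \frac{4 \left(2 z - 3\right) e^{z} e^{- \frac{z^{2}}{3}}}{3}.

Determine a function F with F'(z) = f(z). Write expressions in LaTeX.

The substitution u = - \frac{z^{2}}{3} + z works: f is exactly (dF/du)*(du/dz) for that inner function.
Check: d/dz[- 4 e^{z} e^{- \frac{z^{2}}{3}}] = \frac{\left(8 z e^{z} - 12 e^{z}\right) e^{- \frac{z^{2}}{3}}}{3}, which equals f(z).

An antiderivative is F(z) = - 4 e^{z} e^{- \frac{z^{2}}{3}}.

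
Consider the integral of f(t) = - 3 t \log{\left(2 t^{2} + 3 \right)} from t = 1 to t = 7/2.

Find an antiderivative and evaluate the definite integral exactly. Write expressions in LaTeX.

Any candidate F(t) must reproduce f(t) exactly when differentiated.
F(t) = - \frac{3 t^{2} \log{\left(2 t^{2} + 3 \right)}}{2} + \frac{3 t^{2}}{2} - \frac{9 \log{\left(2 t^{2} + 3 \right)}}{4} is an antiderivative of f.
Check: d/dt[- \frac{3 t^{2} \log{\left(2 t^{2} + 3 \right)}}{2} + \frac{3 t^{2}}{2} - \frac{9 \log{\left(2 t^{2} + 3 \right)}}{4}] = - 3 t \log{\left(2 t^{2} + 3 \right)} = f(t).
F(7/2) = \frac{147}{8} - \frac{165 \log{\left(\frac{55}{2} \right)}}{8}; F(1) = \frac{3}{2} - \frac{15 \log{\left(5 \right)}}{4}.
Integral = F(7/2) - F(1) = - \frac{165 \log{\left(\frac{55}{2} \right)}}{8} + \frac{15 \log{\left(5 \right)}}{4} + \frac{135}{8}.

Antiderivative: F(t) = - \frac{3 t^{2} \log{\left(2 t^{2} + 3 \right)}}{2} + \frac{3 t^{2}}{2} - \frac{9 \log{\left(2 t^{2} + 3 \right)}}{4}; value = - \frac{165 \log{\left(\frac{55}{2} \right)}}{8} + \frac{15 \log{\left(5 \right)}}{4} + \frac{135}{8}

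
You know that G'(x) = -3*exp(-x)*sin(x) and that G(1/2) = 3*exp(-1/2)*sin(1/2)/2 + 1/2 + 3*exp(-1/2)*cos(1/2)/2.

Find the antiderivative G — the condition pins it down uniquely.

Differentiate the proposed G(x) back; it has to land on the given G'(x).
A general antiderivative is 3*exp(-x)*sin(x)/2 + 3*exp(-x)*cos(x)/2 + C.
The condition gives C = 3*exp(-1/2)*sin(1/2)/2 + 1/2 + 3*exp(-1/2)*cos(1/2)/2 - (3*exp(-1/2)*sin(1/2)/2 + 3*exp(-1/2)*cos(1/2)/2) = 1/2.
So G(x) = 1/2 + 3*exp(-x)*sin(x)/2 + 3*exp(-x)*cos(x)/2.
Check: d/dx[1/2 + 3*exp(-x)*sin(x)/2 + 3*exp(-x)*cos(x)/2] = -3*exp(-x)*sin(x) = G'(x).

G(x) = 1/2 + 3*exp(-x)*sin(x)/2 + 3*exp(-x)*cos(x)/2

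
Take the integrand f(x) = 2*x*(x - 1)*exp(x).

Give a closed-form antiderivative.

An antiderivative is F(x) = 2*(x**2 - 3*x + 3)*exp(x).

Recognize the product-rule pattern: f = u'v + uv' with u = 2*x**2 - 6*x + 6, v = exp(x), so integration by parts undoes it.
Check: d/dx[2*(x**2 - 3*x + 3)*exp(x)] = 2*x**2*exp(x) - 2*x*exp(x), which equals f(x).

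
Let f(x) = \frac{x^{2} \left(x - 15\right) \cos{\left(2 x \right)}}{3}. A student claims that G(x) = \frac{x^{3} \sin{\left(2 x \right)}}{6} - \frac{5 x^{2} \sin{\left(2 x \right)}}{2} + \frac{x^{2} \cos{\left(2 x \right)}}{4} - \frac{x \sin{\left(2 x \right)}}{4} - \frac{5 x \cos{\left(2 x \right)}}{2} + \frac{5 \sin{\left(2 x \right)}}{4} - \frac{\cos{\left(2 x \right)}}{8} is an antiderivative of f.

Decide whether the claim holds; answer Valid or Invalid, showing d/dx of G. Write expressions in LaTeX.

d/dx[G] = \frac{x^{3} \cos{\left(2 x \right)}}{3} - 5 x^{2} \cos{\left(2 x \right)}
This equals f(x) exactly, so the claim holds.

Valid - the claim checks out under differentiation.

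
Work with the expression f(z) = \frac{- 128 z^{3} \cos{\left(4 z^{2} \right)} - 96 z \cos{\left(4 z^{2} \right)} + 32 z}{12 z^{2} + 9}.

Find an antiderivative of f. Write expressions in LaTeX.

Since d/dz undoes antidifferentiation here, F'(z) = f(z) is required of F(z).
Check: d/dz[\frac{4 \log{\left(2 z^{2} + \frac{3}{2} \right)}}{3} - \frac{4 \sin{\left(4 z^{2} \right)}}{3}] = \frac{- 128 z^{3} \cos{\left(4 z^{2} \right)} - 96 z \cos{\left(4 z^{2} \right)} + 32 z}{12 z^{2} + 9} = f(z).

An antiderivative is F(z) = \frac{4 \log{\left(2 z^{2} + \frac{3}{2} \right)}}{3} - \frac{4 \sin{\left(4 z^{2} \right)}}{3}.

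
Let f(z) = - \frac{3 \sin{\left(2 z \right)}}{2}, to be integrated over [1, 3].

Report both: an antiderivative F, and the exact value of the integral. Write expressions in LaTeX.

Recover f(z) by differentiating a candidate F(z); any mismatch rules it out.
F(z) = \frac{3 \cos{\left(2 z \right)}}{4} is an antiderivative of f.
Check: d/dz[\frac{3 \cos{\left(2 z \right)}}{4}] = - \frac{3 \sin{\left(2 z \right)}}{2} = f(z).
F(3) = \frac{3 \cos{\left(6 \right)}}{4}; F(1) = \frac{3 \cos{\left(2 \right)}}{4}.
Integral = F(3) - F(1) = - \frac{3 \cos{\left(2 \right)}}{4} + \frac{3 \cos{\left(6 \right)}}{4}.

Antiderivative: F(z) = \frac{3 \cos{\left(2 z \right)}}{4}; value = - \frac{3 \cos{\left(2 \right)}}{4} + \frac{3 \cos{\left(6 \right)}}{4}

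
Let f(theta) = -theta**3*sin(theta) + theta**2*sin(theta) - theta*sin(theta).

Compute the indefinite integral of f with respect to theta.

F(theta) = theta**3*cos(theta) - 3*theta**2*sin(theta) - theta**2*cos(theta) + 2*theta*sin(theta) - 5*theta*cos(theta) + 5*sin(theta) + 2*cos(theta) + C

Integrate term by term and add the pieces.
Check: d/dtheta[theta**3*cos(theta) - 3*theta**2*sin(theta) - theta**2*cos(theta) + 2*theta*sin(theta) - 5*theta*cos(theta) + 5*sin(theta) + 2*cos(theta)] = -theta**3*sin(theta) + theta**2*sin(theta) - theta*sin(theta) = f(theta).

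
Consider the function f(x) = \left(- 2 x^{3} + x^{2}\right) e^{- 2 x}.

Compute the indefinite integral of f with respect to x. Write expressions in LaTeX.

f has the shape u'v + uv' for u = x^{3} + x^{2} + x + \frac{1}{2} and v = e^{- 2 x} — it is the derivative of the product u*v.
Check: d/dx[\frac{\left(2 x^{3} + 2 x^{2} + 2 x + 1\right) e^{- 2 x}}{2}] = \left(- 2 x^{3} + x^{2}\right) e^{- 2 x} = f(x).

F(x) = \frac{\left(2 x^{3} + 2 x^{2} + 2 x + 1\right) e^{- 2 x}}{2} + C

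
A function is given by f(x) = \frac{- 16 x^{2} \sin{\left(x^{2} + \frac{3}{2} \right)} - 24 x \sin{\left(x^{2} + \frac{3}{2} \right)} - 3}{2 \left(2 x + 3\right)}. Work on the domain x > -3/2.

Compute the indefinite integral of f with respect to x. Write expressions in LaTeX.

Since d/dx undoes antidifferentiation here, F'(x) = f(x) is required of F(x).
Check: d/dx[\frac{- 3 \log{\left(2 x + 3 \right)} + 8 \cos{\left(x^{2} + \frac{3}{2} \right)}}{4}] = \frac{- 16 x^{2} \sin{\left(x^{2} + \frac{3}{2} \right)} - 24 x \sin{\left(x^{2} + \frac{3}{2} \right)} - 3}{4 x + 6}, which equals f(x).

F(x) = \frac{- 3 \log{\left(2 x + 3 \right)} + 8 \cos{\left(x^{2} + \frac{3}{2} \right)}}{4} + C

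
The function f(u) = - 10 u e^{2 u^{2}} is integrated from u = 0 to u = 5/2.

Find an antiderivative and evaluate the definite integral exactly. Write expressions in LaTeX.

Antiderivative: F(u) = - \frac{5 e^{2 u^{2}}}{2}; value = \frac{5}{2} - \frac{5 e^{\frac{25}{2}}}{2}

f matches the chain-rule pattern g'(h)*h' with inner function h(u) = 2 u^{2}; substituting w = h(u) collapses the integral.
F(u) = - \frac{5 e^{2 u^{2}}}{2} is an antiderivative of f.
Check: d/du[- \frac{5 e^{2 u^{2}}}{2}] = - 10 u e^{2 u^{2}} = f(u).
F(5/2) = - \frac{5 e^{\frac{25}{2}}}{2}; F(0) = - \frac{5}{2}.
Integral = F(5/2) - F(0) = \frac{5}{2} - \frac{5 e^{\frac{25}{2}}}{2}.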